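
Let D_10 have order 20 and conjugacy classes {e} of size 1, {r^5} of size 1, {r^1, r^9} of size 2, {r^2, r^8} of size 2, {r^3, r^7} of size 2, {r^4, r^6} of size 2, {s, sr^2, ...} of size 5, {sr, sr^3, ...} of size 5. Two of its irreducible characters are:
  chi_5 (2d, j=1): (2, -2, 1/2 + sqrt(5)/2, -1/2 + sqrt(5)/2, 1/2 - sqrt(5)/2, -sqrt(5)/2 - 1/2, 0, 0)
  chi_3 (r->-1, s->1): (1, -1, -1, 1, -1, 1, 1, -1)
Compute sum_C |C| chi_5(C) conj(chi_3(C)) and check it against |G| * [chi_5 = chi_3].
Sum = 0; so <chi_5, chi_3> = 0 (distinct irreducibles are orthogonal).

Reasoning: Compute term by term over conjugacy classes (|C| * chi_5(C) * conj(chi_3(C))):
  1*(2)*conj(1) + 1*(-2)*conj(-1) + 2*(1/2 + sqrt(5)/2)*conj(-1) + 2*(-1/2 + sqrt(5)/2)*conj(1) + 2*(1/2 - sqrt(5)/2)*conj(-1) + 2*(-sqrt(5)/2 - 1/2)*conj(1) + 5*(0)*conj(1) + 5*(0)*conj(-1)
  = (2) + (2) + (-sqrt(5) - 1) + (-1 + sqrt(5)) + (-1 + sqrt(5)) + (-sqrt(5) - 1) + (0) + (0)
  = 0.
Dividing by |G| = 20 gives 0/20 = 0, matching the row-orthogonality relation <chi_5, chi_3> = [chi_5 = chi_3].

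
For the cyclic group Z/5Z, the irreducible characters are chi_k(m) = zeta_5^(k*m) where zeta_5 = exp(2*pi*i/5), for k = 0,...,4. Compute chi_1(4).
chi_1(4) = zeta_5^4 = exp(-2*I*pi/5)

Derivation: chi_1(4) = zeta_5^(1*4) = zeta_5^4. Since zeta_5^5 = 1, this equals zeta_5^4 = exp(2*pi*i*4/5) = exp(-2*I*pi/5).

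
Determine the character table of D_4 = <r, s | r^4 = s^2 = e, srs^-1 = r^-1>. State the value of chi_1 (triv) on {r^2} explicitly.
Conjugacy classes: {e} of size 1, {r^2} of size 1, {r^1, r^3} of size 2, {s, sr^2, ...} of size 2, {sr, sr^3, ...} of size 2.
Character table:
  irrep \ class              {e} (size 1)  {r^2} (size 1)  {r^1, r^3} (size 2)  {s, sr^2, ...} (size 2)  {sr, sr^3, ...} (size 2)
  chi_1 (triv)               1             1               1                    1                        1                       
  chi_2 (sign: r->1, s->-1)  1             1               1                    -1                       -1                      
  chi_3 (r->-1, s->1)        1             1               -1                   1                        -1                      
  chi_4 (r->-1, s->-1)       1             1               -1                   -1                       1                       
  chi_5 (2d, j=1)            2             -2              0                    0                        0                       

Spot check: chi_1 (triv) on {r^2} = 1.

Explanation: D_4 has order 2*4 = 8 with 5 conjugacy classes, hence 5 irreducibles. Sum of squared dims 1 + 1 + 1 + 1 + 4 = 8 = |G|. Linear characters come from the abelianisation; the 2-dimensional irreps have character r^k -> 2*cos(2*pi*j*k/4), reflections -> 0.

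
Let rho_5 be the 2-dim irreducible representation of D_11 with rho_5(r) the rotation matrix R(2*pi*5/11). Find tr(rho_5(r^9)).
chi_{rho_5}(r^9) = 2*cos(2*pi*5*9/11) = 2*cos(90*pi/11)

Explanation: rho_5(r^9) is rotation by angle 2*pi*5*9/11, whose trace is 2*cos(2*pi*5*9/11) = 2*cos(90*pi/11).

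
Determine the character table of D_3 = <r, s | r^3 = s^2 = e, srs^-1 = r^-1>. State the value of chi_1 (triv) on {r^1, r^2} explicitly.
Conjugacy classes: {e} of size 1, {r^1, r^2} of size 2, {s, sr, ..., sr^2} of size 3.
Character table:
  irrep \ class              {e} (size 1)  {r^1, r^2} (size 2)  {s, sr, ..., sr^2} (size 3)
  chi_1 (triv)               1             1                    1                          
  chi_2 (sign: r->1, s->-1)  1             1                    -1                         
  chi_3 (2d, j=1)            2             -1                   0                          

Spot check: chi_1 (triv) on {r^1, r^2} = 1.

Proof sketch: D_3 has order 2*3 = 6 with 3 conjugacy classes, hence 3 irreducibles. Sum of squared dims 1 + 1 + 4 = 6 = |G|. Linear characters come from the abelianisation; the 2-dimensional irreps have character r^k -> 2*cos(2*pi*j*k/3), reflections -> 0.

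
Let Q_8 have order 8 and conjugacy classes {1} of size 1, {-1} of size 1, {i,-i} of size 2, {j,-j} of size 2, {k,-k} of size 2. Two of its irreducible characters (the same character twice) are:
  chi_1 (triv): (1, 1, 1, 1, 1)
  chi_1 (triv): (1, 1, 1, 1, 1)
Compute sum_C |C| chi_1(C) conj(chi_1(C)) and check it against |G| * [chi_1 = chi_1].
Sum = 8 = |G| = 8; so <chi_1, chi_1> = 1 (norm-1 confirms irreducibility).

Reasoning: Compute term by term over conjugacy classes (|C| * chi_1(C) * conj(chi_1(C))):
  1*(1)*conj(1) + 1*(1)*conj(1) + 2*(1)*conj(1) + 2*(1)*conj(1) + 2*(1)*conj(1)
  = (1) + (1) + (2) + (2) + (2)
  = 8.
Dividing by |G| = 8 gives 8/8 = 1, matching the row-orthogonality relation <chi_1, chi_1> = [chi_1 = chi_1].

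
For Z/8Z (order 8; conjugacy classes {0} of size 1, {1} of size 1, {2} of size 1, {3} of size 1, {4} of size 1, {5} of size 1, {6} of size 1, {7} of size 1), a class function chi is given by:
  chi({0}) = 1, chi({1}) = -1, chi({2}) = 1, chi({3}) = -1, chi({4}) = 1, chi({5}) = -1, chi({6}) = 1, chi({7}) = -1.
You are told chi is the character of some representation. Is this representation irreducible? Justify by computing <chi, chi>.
Irreducible: <chi, chi> = 1.

Working: <chi, chi> = (1/|G|) sum_C |C| * |chi(C)|^2 = (1/8)[1*|1|^2 + 1*|-1|^2 + 1*|1|^2 + 1*|-1|^2 + 1*|1|^2 + 1*|-1|^2 + 1*|1|^2 + 1*|-1|^2]
  = (1/8)[(1) + (1) + (1) + (1) + (1) + (1) + (1) + (1)] = 8/8 = 1.
(Exp terms are combined using exp(i*s)*conj(exp(i*t)) = exp(i*(s-t)), and sums of them are collapsed using the identity that for every m > 1 the m distinct m-th roots of unity sum to 0, e.g. 1 + exp(2*I*pi/3) + exp(-2*I*pi/3) = 0.)
A character is irreducible iff <chi, chi> = 1, so this representation is irreducible.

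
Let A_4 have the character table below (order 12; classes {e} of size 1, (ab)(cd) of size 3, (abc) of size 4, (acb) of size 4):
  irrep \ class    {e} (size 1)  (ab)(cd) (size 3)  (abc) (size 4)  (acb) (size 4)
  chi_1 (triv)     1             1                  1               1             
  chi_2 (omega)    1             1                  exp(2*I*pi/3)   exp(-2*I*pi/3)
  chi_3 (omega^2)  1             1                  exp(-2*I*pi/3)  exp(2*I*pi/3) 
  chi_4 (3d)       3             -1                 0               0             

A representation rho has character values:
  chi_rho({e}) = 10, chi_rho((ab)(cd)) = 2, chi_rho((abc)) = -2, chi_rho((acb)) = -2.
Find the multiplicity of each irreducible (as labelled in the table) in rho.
Multiplicities: chi_1: 0, chi_2: 2, chi_3: 2, chi_4: 2.

Explanation: Use <chi_rho, chi> = (1/|G|) sum_C |C| * chi_rho(C) * conj(chi(C)) with |G| = 12 for each irreducible chi in the table:
  <chi_rho, chi_1> = (1/12)[1*(10)*conj(1) + 3*(2)*conj(1) + 4*(-2)*conj(1) + 4*(-2)*conj(1)]
      = (1/12)[(10) + (6) + (-8) + (-8)] = 0/12 = 0
  <chi_rho, chi_2> = (1/12)[1*(10)*conj(1) + 3*(2)*conj(1) + 4*(-2)*conj(exp(2*I*pi/3)) + 4*(-2)*conj(exp(-2*I*pi/3))]
      = (1/12)[(10) + (6) + (8 + 8*exp(2*I*pi/3)) + (8 + 8*exp(-2*I*pi/3))] = 24/12 = 2
  <chi_rho, chi_3> = (1/12)[1*(10)*conj(1) + 3*(2)*conj(1) + 4*(-2)*conj(exp(-2*I*pi/3)) + 4*(-2)*conj(exp(2*I*pi/3))]
      = (1/12)[(10) + (6) + (8 + 8*exp(-2*I*pi/3)) + (8 + 8*exp(2*I*pi/3))] = 24/12 = 2
  <chi_rho, chi_4> = (1/12)[1*(10)*conj(3) + 3*(2)*conj(-1) + 4*(-2)*conj(0) + 4*(-2)*conj(0)]
      = (1/12)[(30) + (-6) + (0) + (0)] = 24/12 = 2
(Exp terms are combined using exp(i*s)*conj(exp(i*t)) = exp(i*(s-t)), and sums of them are collapsed using the identity that for every m > 1 the m distinct m-th roots of unity sum to 0, e.g. 1 + exp(2*I*pi/3) + exp(-2*I*pi/3) = 0.)
Dimension check: dim(rho) = sum (mult * dim) = 0*1 + 2*1 + 2*1 + 2*3 = 10 = chi_rho(e) = 10.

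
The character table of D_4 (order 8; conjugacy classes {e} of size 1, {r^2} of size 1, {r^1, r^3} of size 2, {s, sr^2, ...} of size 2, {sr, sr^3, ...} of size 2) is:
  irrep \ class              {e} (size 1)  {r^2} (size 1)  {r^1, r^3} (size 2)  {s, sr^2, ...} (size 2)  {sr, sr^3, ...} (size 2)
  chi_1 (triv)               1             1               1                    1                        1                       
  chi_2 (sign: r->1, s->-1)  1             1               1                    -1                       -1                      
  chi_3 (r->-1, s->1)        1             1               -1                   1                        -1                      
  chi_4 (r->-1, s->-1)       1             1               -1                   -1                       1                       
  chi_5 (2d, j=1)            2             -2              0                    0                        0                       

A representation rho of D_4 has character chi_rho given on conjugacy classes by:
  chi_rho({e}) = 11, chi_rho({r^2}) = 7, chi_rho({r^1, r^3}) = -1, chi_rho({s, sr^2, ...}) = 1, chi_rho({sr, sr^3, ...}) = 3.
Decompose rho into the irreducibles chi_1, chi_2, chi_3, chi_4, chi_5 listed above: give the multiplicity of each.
Multiplicities: chi_1: 3, chi_2: 1, chi_3: 2, chi_4: 3, chi_5: 1.

Use <chi_rho, chi> = (1/|G|) sum_C |C| * chi_rho(C) * conj(chi(C)) with |G| = 8 for each irreducible chi in the table:
  <chi_rho, chi_1> = (1/8)[1*(11)*conj(1) + 1*(7)*conj(1) + 2*(-1)*conj(1) + 2*(1)*conj(1) + 2*(3)*conj(1)]
      = (1/8)[(11) + (7) + (-2) + (2) + (6)] = 24/8 = 3
  <chi_rho, chi_2> = (1/8)[1*(11)*conj(1) + 1*(7)*conj(1) + 2*(-1)*conj(1) + 2*(1)*conj(-1) + 2*(3)*conj(-1)]
      = (1/8)[(11) + (7) + (-2) + (-2) + (-6)] = 8/8 = 1
  <chi_rho, chi_3> = (1/8)[1*(11)*conj(1) + 1*(7)*conj(1) + 2*(-1)*conj(-1) + 2*(1)*conj(1) + 2*(3)*conj(-1)]
      = (1/8)[(11) + (7) + (2) + (2) + (-6)] = 16/8 = 2
  <chi_rho, chi_4> = (1/8)[1*(11)*conj(1) + 1*(7)*conj(1) + 2*(-1)*conj(-1) + 2*(1)*conj(-1) + 2*(3)*conj(1)]
      = (1/8)[(11) + (7) + (2) + (-2) + (6)] = 24/8 = 3
  <chi_rho, chi_5> = (1/8)[1*(11)*conj(2) + 1*(7)*conj(-2) + 2*(-1)*conj(0) + 2*(1)*conj(0) + 2*(3)*conj(0)]
      = (1/8)[(22) + (-14) + (0) + (0) + (0)] = 8/8 = 1
Dimension check: dim(rho) = sum (mult * dim) = 3*1 + 1*1 + 2*1 + 3*1 + 1*2 = 11 = chi_rho(e) = 11.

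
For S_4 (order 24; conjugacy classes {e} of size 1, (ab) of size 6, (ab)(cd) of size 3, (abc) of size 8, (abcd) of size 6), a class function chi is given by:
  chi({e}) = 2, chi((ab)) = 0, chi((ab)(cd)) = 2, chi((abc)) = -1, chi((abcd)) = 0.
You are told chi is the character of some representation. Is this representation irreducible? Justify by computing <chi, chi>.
Irreducible: <chi, chi> = 1.

Justification: <chi, chi> = (1/|G|) sum_C |C| * |chi(C)|^2 = (1/24)[1*|2|^2 + 6*|0|^2 + 3*|2|^2 + 8*|-1|^2 + 6*|0|^2]
  = (1/24)[(4) + (0) + (12) + (8) + (0)] = 24/24 = 1.
A character is irreducible iff <chi, chi> = 1, so this representation is irreducible.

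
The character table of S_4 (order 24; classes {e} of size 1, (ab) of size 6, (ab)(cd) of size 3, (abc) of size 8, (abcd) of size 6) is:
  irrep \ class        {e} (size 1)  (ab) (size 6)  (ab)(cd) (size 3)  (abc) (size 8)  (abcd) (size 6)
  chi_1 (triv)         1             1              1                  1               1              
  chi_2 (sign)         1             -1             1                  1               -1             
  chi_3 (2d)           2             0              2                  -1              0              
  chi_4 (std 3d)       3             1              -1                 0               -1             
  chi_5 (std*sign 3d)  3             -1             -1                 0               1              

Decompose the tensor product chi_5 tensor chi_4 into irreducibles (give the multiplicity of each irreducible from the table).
chi_5 tensor chi_4 = chi_2 + chi_3 + chi_4 + chi_5 (all other irreducibles have multiplicity 0).

Why: The character of a tensor product is the pointwise product (chi_5 * chi_4)(C) = chi_5(C) * chi_4(C):
  {e}: (3)*(3), (ab): (-1)*(1), (ab)(cd): (-1)*(-1), (abc): (0)*(0), (abcd): (1)*(-1)
so (chi_5 * chi_4) takes values
  {e} -> 9, (ab) -> -1, (ab)(cd) -> 1, (abc) -> 0, (abcd) -> -1.
Now take the inner product of this character with each irreducible chi from the table, <chi_5*chi_4, chi> = (1/24) sum_C |C| (chi_5*chi_4)(C) conj(chi(C)):
  <chi_5*chi_4, chi_1> = (1/24)[1*(9)*conj(1) + 6*(-1)*conj(1) + 3*(1)*conj(1) + 8*(0)*conj(1) + 6*(-1)*conj(1)]
      = (1/24)[(9) + (-6) + (3) + (0) + (-6)] = 0/24 = 0
  <chi_5*chi_4, chi_2> = (1/24)[1*(9)*conj(1) + 6*(-1)*conj(-1) + 3*(1)*conj(1) + 8*(0)*conj(1) + 6*(-1)*conj(-1)]
      = (1/24)[(9) + (6) + (3) + (0) + (6)] = 24/24 = 1
  <chi_5*chi_4, chi_3> = (1/24)[1*(9)*conj(2) + 6*(-1)*conj(0) + 3*(1)*conj(2) + 8*(0)*conj(-1) + 6*(-1)*conj(0)]
      = (1/24)[(18) + (0) + (6) + (0) + (0)] = 24/24 = 1
  <chi_5*chi_4, chi_4> = (1/24)[1*(9)*conj(3) + 6*(-1)*conj(1) + 3*(1)*conj(-1) + 8*(0)*conj(0) + 6*(-1)*conj(-1)]
      = (1/24)[(27) + (-6) + (-3) + (0) + (6)] = 24/24 = 1
  <chi_5*chi_4, chi_5> = (1/24)[1*(9)*conj(3) + 6*(-1)*conj(-1) + 3*(1)*conj(-1) + 8*(0)*conj(0) + 6*(-1)*conj(1)]
      = (1/24)[(27) + (6) + (-3) + (0) + (-6)] = 24/24 = 1
Hence the multiplicities are chi_2: 1, chi_3: 1, chi_4: 1, chi_5: 1. Dimension check: dim(chi_5)*dim(chi_4) = 3*3 = 9 and sum (mult * dim) = 1*1 + 1*2 + 1*3 + 1*3 = 9.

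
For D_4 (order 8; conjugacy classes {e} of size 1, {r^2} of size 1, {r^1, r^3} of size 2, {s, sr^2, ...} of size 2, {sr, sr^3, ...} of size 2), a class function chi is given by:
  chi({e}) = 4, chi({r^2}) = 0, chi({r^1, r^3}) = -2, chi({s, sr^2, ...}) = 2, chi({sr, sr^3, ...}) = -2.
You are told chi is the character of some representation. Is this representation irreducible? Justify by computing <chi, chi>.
Not irreducible (reducible): <chi, chi> = 5 > 1.

Explanation: <chi, chi> = (1/|G|) sum_C |C| * |chi(C)|^2 = (1/8)[1*|4|^2 + 1*|0|^2 + 2*|-2|^2 + 2*|2|^2 + 2*|-2|^2]
  = (1/8)[(16) + (0) + (8) + (8) + (8)] = 40/8 = 5.
A character is irreducible iff <chi, chi> = 1, so this representation is reducible.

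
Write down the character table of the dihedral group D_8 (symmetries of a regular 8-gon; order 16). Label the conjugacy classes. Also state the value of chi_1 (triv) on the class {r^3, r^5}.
Conjugacy classes: {e} of size 1, {r^4} of size 1, {r^1, r^7} of size 2, {r^2, r^6} of size 2, {r^3, r^5} of size 2, {s, sr^2, ...} of size 4, {sr, sr^3, ...} of size 4.
Character table:
  irrep \ class              {e} (size 1)  {r^4} (size 1)  {r^1, r^7} (size 2)  {r^2, r^6} (size 2)  {r^3, r^5} (size 2)  {s, sr^2, ...} (size 4)  {sr, sr^3, ...} (size 4)
  chi_1 (triv)               1             1               1                    1                    1                    1                        1                       
  chi_2 (sign: r->1, s->-1)  1             1               1                    1                    1                    -1                       -1                      
  chi_3 (r->-1, s->1)        1             1               -1                   1                    -1                   1                        -1                      
  chi_4 (r->-1, s->-1)       1             1               -1                   1                    -1                   -1                       1                       
  chi_5 (2d, j=1)            2             -2              sqrt(2)              0                    -sqrt(2)             0                        0                       
  chi_6 (2d, j=2)            2             2               0                    -2                   0                    0                        0                       
  chi_7 (2d, j=3)            2             -2              -sqrt(2)             0                    sqrt(2)              0                        0                       

Spot check: chi_1 (triv) on {r^3, r^5} = 1.

Explanation: D_8 has order 2*8 = 16 with 7 conjugacy classes, hence 7 irreducibles. Sum of squared dims 1 + 1 + 1 + 1 + 4 + 4 + 4 = 16 = |G|. Linear characters come from the abelianisation; the 2-dimensional irreps have character r^k -> 2*cos(2*pi*j*k/8), reflections -> 0.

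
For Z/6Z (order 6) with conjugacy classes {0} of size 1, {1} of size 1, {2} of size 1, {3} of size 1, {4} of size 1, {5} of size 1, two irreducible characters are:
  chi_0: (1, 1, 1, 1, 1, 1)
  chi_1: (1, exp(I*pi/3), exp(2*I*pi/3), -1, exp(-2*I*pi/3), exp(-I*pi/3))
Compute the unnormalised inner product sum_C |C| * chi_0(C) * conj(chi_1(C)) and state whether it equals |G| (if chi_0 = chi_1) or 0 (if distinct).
Sum = 0; so <chi_0, chi_1> = 0 (distinct irreducibles are orthogonal).

Argument: Compute term by term over conjugacy classes (|C| * chi_0(C) * conj(chi_1(C))):
  1*(1)*conj(1) + 1*(1)*conj(exp(I*pi/3)) + 1*(1)*conj(exp(2*I*pi/3)) + 1*(1)*conj(-1) + 1*(1)*conj(exp(-2*I*pi/3)) + 1*(1)*conj(exp(-I*pi/3))
  = (1) + (exp(-I*pi/3)) + (exp(-2*I*pi/3)) + (-1) + (exp(2*I*pi/3)) + (exp(I*pi/3))
  = 0.
(Exp terms are combined using exp(i*s)*conj(exp(i*t)) = exp(i*(s-t)), and sums of them are collapsed using the identity that for every m > 1 the m distinct m-th roots of unity sum to 0, e.g. 1 + exp(2*I*pi/3) + exp(-2*I*pi/3) = 0.)
Dividing by |G| = 6 gives 0/6 = 0, matching the row-orthogonality relation <chi_0, chi_1> = [chi_0 = chi_1].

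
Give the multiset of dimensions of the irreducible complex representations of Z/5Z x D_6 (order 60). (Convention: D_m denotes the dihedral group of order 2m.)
Dimensions: 1, 1, 1, 1, 1, 1, 1, 1, 1, 1, 1, 1, 1, 1, 1, 1, 1, 1, 1, 1, 2, 2, 2, 2, 2, 2, 2, 2, 2, 2

Proof sketch: There are 30 irreducibles (= number of conjugacy classes). Their dimensions d_i satisfy sum d_i^2 = |G| = 60: 1 + 1 + 1 + 1 + 1 + 1 + 1 + 1 + 1 + 1 + 1 + 1 + 1 + 1 + 1 + 1 + 1 + 1 + 1 + 1 + 4 + 4 + 4 + 4 + 4 + 4 + 4 + 4 + 4 + 4 = 60. (For the product with Z/5Z: each of the 5 1-dim characters of Z/5Z tensors with each irrep of D_6, giving 5 copies of each D_6-dimension.)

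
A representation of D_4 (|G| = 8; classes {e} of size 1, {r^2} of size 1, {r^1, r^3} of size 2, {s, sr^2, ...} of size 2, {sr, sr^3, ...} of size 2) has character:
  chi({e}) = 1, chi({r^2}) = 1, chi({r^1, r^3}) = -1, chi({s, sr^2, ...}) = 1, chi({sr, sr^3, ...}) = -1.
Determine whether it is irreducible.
Irreducible: <chi, chi> = 1.

Details: <chi, chi> = (1/|G|) sum_C |C| * |chi(C)|^2 = (1/8)[1*|1|^2 + 1*|1|^2 + 2*|-1|^2 + 2*|1|^2 + 2*|-1|^2]
  = (1/8)[(1) + (1) + (2) + (2) + (2)] = 8/8 = 1.
A character is irreducible iff <chi, chi> = 1, so this representation is irreducible.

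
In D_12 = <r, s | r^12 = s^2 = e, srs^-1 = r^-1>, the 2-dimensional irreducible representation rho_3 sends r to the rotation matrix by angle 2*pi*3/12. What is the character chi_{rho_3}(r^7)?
chi_{rho_3}(r^7) = 2*cos(2*pi*3*7/12) = 0

Details: rho_3(r^7) is rotation by angle 2*pi*3*7/12, whose trace is 2*cos(2*pi*3*7/12) = 0.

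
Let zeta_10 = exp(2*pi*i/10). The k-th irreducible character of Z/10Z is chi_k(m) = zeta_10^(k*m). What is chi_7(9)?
chi_7(9) = zeta_10^63 = exp(3*I*pi/5)

Argument: chi_7(9) = zeta_10^(7*9) = zeta_10^63. Since zeta_10^10 = 1, this equals zeta_10^3 = exp(2*pi*i*3/10) = exp(3*I*pi/5).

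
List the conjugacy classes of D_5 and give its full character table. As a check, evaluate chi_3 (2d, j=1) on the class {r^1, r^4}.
Conjugacy classes: {e} of size 1, {r^1, r^4} of size 2, {r^2, r^3} of size 2, {s, sr, ..., sr^4} of size 5.
Character table:
  irrep \ class              {e} (size 1)  {r^1, r^4} (size 2)  {r^2, r^3} (size 2)  {s, sr, ..., sr^4} (size 5)
  chi_1 (triv)               1             1                    1                    1                          
  chi_2 (sign: r->1, s->-1)  1             1                    1                    -1                         
  chi_3 (2d, j=1)            2             -1/2 + sqrt(5)/2     -sqrt(5)/2 - 1/2     0                          
  chi_4 (2d, j=2)            2             -sqrt(5)/2 - 1/2     -1/2 + sqrt(5)/2     0                          

Spot check: chi_3 (2d, j=1) on {r^1, r^4} = -1/2 + sqrt(5)/2.

Details: D_5 has order 2*5 = 10 with 4 conjugacy classes, hence 4 irreducibles. Sum of squared dims 1 + 1 + 4 + 4 = 10 = |G|. Linear characters come from the abelianisation; the 2-dimensional irreps have character r^k -> 2*cos(2*pi*j*k/5), reflections -> 0.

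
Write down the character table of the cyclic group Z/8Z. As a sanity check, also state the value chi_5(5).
Character table of Z/8Z (irreps indexed chi_0,...,chi_7 with chi_k(m) = zeta_8^(k*m), zeta_8 = exp(2*pi*i/8)):
  irrep \ class  {0} (size 1)  {1} (size 1)    {2} (size 1)  {3} (size 1)    {4} (size 1)  {5} (size 1)    {6} (size 1)  {7} (size 1)  
  chi_0          1             1               1             1               1             1               1             1             
  chi_1          1             exp(I*pi/4)     I             exp(3*I*pi/4)   -1            exp(-3*I*pi/4)  -I            exp(-I*pi/4)  
  chi_2          1             I               -1            -I              1             I               -1            -I            
  chi_3          1             exp(3*I*pi/4)   -I            exp(I*pi/4)     -1            exp(-I*pi/4)    I             exp(-3*I*pi/4)
  chi_4          1             -1              1             -1              1             -1              1             -1            
  chi_5          1             exp(-3*I*pi/4)  I             exp(-I*pi/4)    -1            exp(I*pi/4)     -I            exp(3*I*pi/4) 
  chi_6          1             -I              -1            I               1             -I              -1            I             
  chi_7          1             exp(-I*pi/4)    -I            exp(-3*I*pi/4)  -1            exp(3*I*pi/4)   I             exp(I*pi/4)   

Spot check: chi_5(5) = zeta_8^(5*5) = zeta_8^25 = exp(I*pi/4).

Proof sketch: Z/8Z is abelian, so all 8 irreducible complex representations are 1-dimensional. They are given by chi_k(m) = zeta_8^(k*m) for k = 0,...,7. Row orthogonality: sum_m chi_k(m) conj(chi_l(m)) = 8 * [k = l].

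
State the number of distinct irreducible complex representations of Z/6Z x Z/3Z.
18

Explanation: The number of irreducible complex representations of a finite group equals its number of conjugacy classes. Z/6Z x Z/3Z is abelian of order 18, so every element is its own conjugacy class: 18 classes, so Z/6Z x Z/3Z (order 18) has exactly 18 irreducible complex representations.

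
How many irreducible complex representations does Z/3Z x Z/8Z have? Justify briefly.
24

Argument: The number of irreducible complex representations of a finite group equals its number of conjugacy classes. Z/3Z x Z/8Z is abelian of order 24, so every element is its own conjugacy class: 24 classes, so Z/3Z x Z/8Z (order 24) has exactly 24 irreducible complex representations.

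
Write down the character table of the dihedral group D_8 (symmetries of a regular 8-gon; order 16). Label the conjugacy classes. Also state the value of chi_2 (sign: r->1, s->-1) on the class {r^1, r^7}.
Conjugacy classes: {e} of size 1, {r^4} of size 1, {r^1, r^7} of size 2, {r^2, r^6} of size 2, {r^3, r^5} of size 2, {s, sr^2, ...} of size 4, {sr, sr^3, ...} of size 4.
Character table:
  irrep \ class              {e} (size 1)  {r^4} (size 1)  {r^1, r^7} (size 2)  {r^2, r^6} (size 2)  {r^3, r^5} (size 2)  {s, sr^2, ...} (size 4)  {sr, sr^3, ...} (size 4)
  chi_1 (triv)               1             1               1                    1                    1                    1                        1                       
  chi_2 (sign: r->1, s->-1)  1             1               1                    1                    1                    -1                       -1                      
  chi_3 (r->-1, s->1)        1             1               -1                   1                    -1                   1                        -1                      
  chi_4 (r->-1, s->-1)       1             1               -1                   1                    -1                   -1                       1                       
  chi_5 (2d, j=1)            2             -2              sqrt(2)              0                    -sqrt(2)             0                        0                       
  chi_6 (2d, j=2)            2             2               0                    -2                   0                    0                        0                       
  chi_7 (2d, j=3)            2             -2              -sqrt(2)             0                    sqrt(2)              0                        0                       

Spot check: chi_2 (sign: r->1, s->-1) on {r^1, r^7} = 1.

Reasoning: D_8 has order 2*8 = 16 with 7 conjugacy classes, hence 7 irreducibles. Sum of squared dims 1 + 1 + 1 + 1 + 4 + 4 + 4 = 16 = |G|. Linear characters come from the abelianisation; the 2-dimensional irreps have character r^k -> 2*cos(2*pi*j*k/8), reflections -> 0.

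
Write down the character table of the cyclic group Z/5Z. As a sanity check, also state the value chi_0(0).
Character table of Z/5Z (irreps indexed chi_0,...,chi_4 with chi_k(m) = zeta_5^(k*m), zeta_5 = exp(2*pi*i/5)):
  irrep \ class  {0} (size 1)  {1} (size 1)    {2} (size 1)    {3} (size 1)    {4} (size 1)  
  chi_0          1             1               1               1               1             
  chi_1          1             exp(2*I*pi/5)   exp(4*I*pi/5)   exp(-4*I*pi/5)  exp(-2*I*pi/5)
  chi_2          1             exp(4*I*pi/5)   exp(-2*I*pi/5)  exp(2*I*pi/5)   exp(-4*I*pi/5)
  chi_3          1             exp(-4*I*pi/5)  exp(2*I*pi/5)   exp(-2*I*pi/5)  exp(4*I*pi/5) 
  chi_4          1             exp(-2*I*pi/5)  exp(-4*I*pi/5)  exp(4*I*pi/5)   exp(2*I*pi/5) 

Spot check: chi_0(0) = zeta_5^(0*0) = zeta_5^0 = 1.

Derivation: Z/5Z is abelian, so all 5 irreducible complex representations are 1-dimensional. They are given by chi_k(m) = zeta_5^(k*m) for k = 0,...,4. Row orthogonality: sum_m chi_k(m) conj(chi_l(m)) = 5 * [k = l].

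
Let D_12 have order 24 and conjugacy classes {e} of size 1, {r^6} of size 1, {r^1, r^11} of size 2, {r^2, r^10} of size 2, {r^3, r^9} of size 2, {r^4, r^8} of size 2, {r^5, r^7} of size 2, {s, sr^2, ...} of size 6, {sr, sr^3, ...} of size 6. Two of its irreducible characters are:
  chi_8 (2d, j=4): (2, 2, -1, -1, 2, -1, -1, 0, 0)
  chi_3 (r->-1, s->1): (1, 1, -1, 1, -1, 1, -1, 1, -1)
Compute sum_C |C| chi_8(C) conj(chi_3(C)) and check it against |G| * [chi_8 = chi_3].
Sum = 0; so <chi_8, chi_3> = 0 (distinct irreducibles are orthogonal).

Details: Compute term by term over conjugacy classes (|C| * chi_8(C) * conj(chi_3(C))):
  1*(2)*conj(1) + 1*(2)*conj(1) + 2*(-1)*conj(-1) + 2*(-1)*conj(1) + 2*(2)*conj(-1) + 2*(-1)*conj(1) + 2*(-1)*conj(-1) + 6*(0)*conj(1) + 6*(0)*conj(-1)
  = (2) + (2) + (2) + (-2) + (-4) + (-2) + (2) + (0) + (0)
  = 0.
Dividing by |G| = 24 gives 0/24 = 0, matching the row-orthogonality relation <chi_8, chi_3> = [chi_8 = chi_3].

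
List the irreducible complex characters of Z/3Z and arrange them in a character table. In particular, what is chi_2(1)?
Character table of Z/3Z (irreps indexed chi_0,...,chi_2 with chi_k(m) = zeta_3^(k*m), zeta_3 = exp(2*pi*i/3)):
  irrep \ class  {0} (size 1)  {1} (size 1)    {2} (size 1)  
  chi_0          1             1               1             
  chi_1          1             exp(2*I*pi/3)   exp(-2*I*pi/3)
  chi_2          1             exp(-2*I*pi/3)  exp(2*I*pi/3) 

Spot check: chi_2(1) = zeta_3^(2*1) = zeta_3^2 = exp(-2*I*pi/3).

Working: Z/3Z is abelian, so all 3 irreducible complex representations are 1-dimensional. They are given by chi_k(m) = zeta_3^(k*m) for k = 0,...,2. Row orthogonality: sum_m chi_k(m) conj(chi_l(m)) = 3 * [k = l].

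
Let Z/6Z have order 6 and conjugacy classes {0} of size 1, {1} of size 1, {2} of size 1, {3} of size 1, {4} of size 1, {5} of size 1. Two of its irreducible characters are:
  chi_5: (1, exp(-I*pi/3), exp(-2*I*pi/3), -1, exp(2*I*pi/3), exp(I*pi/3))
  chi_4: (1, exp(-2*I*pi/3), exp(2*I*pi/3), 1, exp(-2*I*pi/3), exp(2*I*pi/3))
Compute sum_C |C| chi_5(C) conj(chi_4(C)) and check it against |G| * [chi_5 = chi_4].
Sum = 0; so <chi_5, chi_4> = 0 (distinct irreducibles are orthogonal).

Solution. Compute term by term over conjugacy classes (|C| * chi_5(C) * conj(chi_4(C))):
  1*(1)*conj(1) + 1*(exp(-I*pi/3))*conj(exp(-2*I*pi/3)) + 1*(exp(-2*I*pi/3))*conj(exp(2*I*pi/3)) + 1*(-1)*conj(1) + 1*(exp(2*I*pi/3))*conj(exp(-2*I*pi/3)) + 1*(exp(I*pi/3))*conj(exp(2*I*pi/3))
  = (1) + (exp(I*pi/3)) + (exp(2*I*pi/3)) + (-1) + (exp(-2*I*pi/3)) + (exp(-I*pi/3))
  = 0.
(Exp terms are combined using exp(i*s)*conj(exp(i*t)) = exp(i*(s-t)), and sums of them are collapsed using the identity that for every m > 1 the m distinct m-th roots of unity sum to 0, e.g. 1 + exp(2*I*pi/3) + exp(-2*I*pi/3) = 0.)
Dividing by |G| = 6 gives 0/6 = 0, matching the row-orthogonality relation <chi_5, chi_4> = [chi_5 = chi_4].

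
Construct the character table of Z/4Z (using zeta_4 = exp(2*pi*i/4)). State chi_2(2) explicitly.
Character table of Z/4Z (irreps indexed chi_0,...,chi_3 with chi_k(m) = zeta_4^(k*m), zeta_4 = exp(2*pi*i/4)):
  irrep \ class  {0} (size 1)  {1} (size 1)  {2} (size 1)  {3} (size 1)
  chi_0          1             1             1             1           
  chi_1          1             I             -1            -I          
  chi_2          1             -1            1             -1          
  chi_3          1             -I            -1            I           

Spot check: chi_2(2) = zeta_4^(2*2) = zeta_4^4 = 1.

Justification: Z/4Z is abelian, so all 4 irreducible complex representations are 1-dimensional. They are given by chi_k(m) = zeta_4^(k*m) for k = 0,...,3. Row orthogonality: sum_m chi_k(m) conj(chi_l(m)) = 4 * [k = l].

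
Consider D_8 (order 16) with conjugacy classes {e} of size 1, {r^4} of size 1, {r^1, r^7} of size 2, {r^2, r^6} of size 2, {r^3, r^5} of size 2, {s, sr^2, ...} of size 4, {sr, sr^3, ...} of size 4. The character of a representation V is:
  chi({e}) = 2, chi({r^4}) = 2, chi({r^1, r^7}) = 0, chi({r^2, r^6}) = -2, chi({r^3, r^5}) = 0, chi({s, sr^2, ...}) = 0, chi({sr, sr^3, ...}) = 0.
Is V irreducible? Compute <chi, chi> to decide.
Irreducible: <chi, chi> = 1.

Explanation: <chi, chi> = (1/|G|) sum_C |C| * |chi(C)|^2 = (1/16)[1*|2|^2 + 1*|2|^2 + 2*|0|^2 + 2*|-2|^2 + 2*|0|^2 + 4*|0|^2 + 4*|0|^2]
  = (1/16)[(4) + (4) + (0) + (8) + (0) + (0) + (0)] = 16/16 = 1.
A character is irreducible iff <chi, chi> = 1, so this representation is irreducible.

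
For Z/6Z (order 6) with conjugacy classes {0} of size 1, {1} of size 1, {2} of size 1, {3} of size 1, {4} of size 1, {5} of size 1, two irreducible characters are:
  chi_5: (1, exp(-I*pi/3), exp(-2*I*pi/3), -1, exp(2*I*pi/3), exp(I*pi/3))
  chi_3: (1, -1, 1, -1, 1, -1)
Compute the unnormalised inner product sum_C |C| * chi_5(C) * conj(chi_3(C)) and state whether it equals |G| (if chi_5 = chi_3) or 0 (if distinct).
Sum = 0; so <chi_5, chi_3> = 0 (distinct irreducibles are orthogonal).

Explanation: Compute term by term over conjugacy classes (|C| * chi_5(C) * conj(chi_3(C))):
  1*(1)*conj(1) + 1*(exp(-I*pi/3))*conj(-1) + 1*(exp(-2*I*pi/3))*conj(1) + 1*(-1)*conj(-1) + 1*(exp(2*I*pi/3))*conj(1) + 1*(exp(I*pi/3))*conj(-1)
  = (1) + (-exp(-I*pi/3)) + (exp(-2*I*pi/3)) + (1) + (exp(2*I*pi/3)) + (-exp(I*pi/3))
  = 0.
(Exp terms are combined using exp(i*s)*conj(exp(i*t)) = exp(i*(s-t)), and sums of them are collapsed using the identity that for every m > 1 the m distinct m-th roots of unity sum to 0, e.g. 1 + exp(2*I*pi/3) + exp(-2*I*pi/3) = 0.)
Dividing by |G| = 6 gives 0/6 = 0, matching the row-orthogonality relation <chi_5, chi_3> = [chi_5 = chi_3].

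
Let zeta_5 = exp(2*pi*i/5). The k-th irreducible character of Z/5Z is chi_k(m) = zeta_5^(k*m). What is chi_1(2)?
chi_1(2) = zeta_5^2 = exp(4*I*pi/5)

chi_1(2) = zeta_5^(1*2) = zeta_5^2. Since zeta_5^5 = 1, this equals zeta_5^2 = exp(2*pi*i*2/5) = exp(4*I*pi/5).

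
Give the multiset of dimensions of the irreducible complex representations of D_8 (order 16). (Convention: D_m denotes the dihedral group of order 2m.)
Dimensions: 1, 1, 1, 1, 2, 2, 2

Reasoning: There are 7 irreducibles (= number of conjugacy classes). Their dimensions d_i satisfy sum d_i^2 = |G| = 16: 1 + 1 + 1 + 1 + 4 + 4 + 4 = 16.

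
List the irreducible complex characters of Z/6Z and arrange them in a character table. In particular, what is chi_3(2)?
Character table of Z/6Z (irreps indexed chi_0,...,chi_5 with chi_k(m) = zeta_6^(k*m), zeta_6 = exp(2*pi*i/6)):
  irrep \ class  {0} (size 1)  {1} (size 1)    {2} (size 1)    {3} (size 1)  {4} (size 1)    {5} (size 1)  
  chi_0          1             1               1               1             1               1             
  chi_1          1             exp(I*pi/3)     exp(2*I*pi/3)   -1            exp(-2*I*pi/3)  exp(-I*pi/3)  
  chi_2          1             exp(2*I*pi/3)   exp(-2*I*pi/3)  1             exp(2*I*pi/3)   exp(-2*I*pi/3)
  chi_3          1             -1              1               -1            1               -1            
  chi_4          1             exp(-2*I*pi/3)  exp(2*I*pi/3)   1             exp(-2*I*pi/3)  exp(2*I*pi/3) 
  chi_5          1             exp(-I*pi/3)    exp(-2*I*pi/3)  -1            exp(2*I*pi/3)   exp(I*pi/3)   

Spot check: chi_3(2) = zeta_6^(3*2) = zeta_6^6 = 1.

Working: Z/6Z is abelian, so all 6 irreducible complex representations are 1-dimensional. They are given by chi_k(m) = zeta_6^(k*m) for k = 0,...,5. Row orthogonality: sum_m chi_k(m) conj(chi_l(m)) = 6 * [k = l].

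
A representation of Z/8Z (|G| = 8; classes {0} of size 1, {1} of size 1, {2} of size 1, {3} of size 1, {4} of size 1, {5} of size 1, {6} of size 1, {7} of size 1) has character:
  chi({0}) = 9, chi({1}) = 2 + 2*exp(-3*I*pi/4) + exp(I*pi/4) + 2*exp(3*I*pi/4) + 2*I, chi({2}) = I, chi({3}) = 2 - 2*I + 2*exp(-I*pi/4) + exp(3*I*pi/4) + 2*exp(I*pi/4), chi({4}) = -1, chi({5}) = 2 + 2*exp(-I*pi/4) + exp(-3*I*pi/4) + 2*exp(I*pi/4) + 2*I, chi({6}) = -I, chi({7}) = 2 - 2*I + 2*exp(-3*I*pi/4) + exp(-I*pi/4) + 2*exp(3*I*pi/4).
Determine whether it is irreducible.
Not irreducible (reducible): <chi, chi> = 17 > 1.

Why: <chi, chi> = (1/|G|) sum_C |C| * |chi(C)|^2 = (1/8)[1*|9|^2 + 1*|2 + 2*exp(-3*I*pi/4) + exp(I*pi/4) + 2*exp(3*I*pi/4) + 2*I|^2 + 1*|I|^2 + 1*|2 - 2*I + 2*exp(-I*pi/4) + exp(3*I*pi/4) + 2*exp(I*pi/4)|^2 + 1*|-1|^2 + 1*|2 + 2*exp(-I*pi/4) + exp(-3*I*pi/4) + 2*exp(I*pi/4) + 2*I|^2 + 1*|-I|^2 + 1*|2 - 2*I + 2*exp(-3*I*pi/4) + exp(-I*pi/4) + 2*exp(3*I*pi/4)|^2]
  = (1/8)[(81) + (13 + 8*exp(-3*I*pi/4) + 2*exp(-I*pi/4) + 4*exp(I*pi/4) + 6*exp(3*I*pi/4)) + (1) + (13 + 6*exp(-I*pi/4) + 4*exp(-3*I*pi/4) + 2*exp(3*I*pi/4) + 8*exp(I*pi/4)) + (1) + (13 + 6*exp(-I*pi/4) + 4*exp(-3*I*pi/4) + 2*exp(3*I*pi/4) + 8*exp(I*pi/4)) + (1) + (13 + 8*exp(-3*I*pi/4) + 2*exp(-I*pi/4) + 4*exp(I*pi/4) + 6*exp(3*I*pi/4))] = 136/8 = 17.
(Exp terms are combined using exp(i*s)*conj(exp(i*t)) = exp(i*(s-t)), and sums of them are collapsed using the identity that for every m > 1 the m distinct m-th roots of unity sum to 0, e.g. 1 + exp(2*I*pi/3) + exp(-2*I*pi/3) = 0.)
A character is irreducible iff <chi, chi> = 1, so this representation is reducible.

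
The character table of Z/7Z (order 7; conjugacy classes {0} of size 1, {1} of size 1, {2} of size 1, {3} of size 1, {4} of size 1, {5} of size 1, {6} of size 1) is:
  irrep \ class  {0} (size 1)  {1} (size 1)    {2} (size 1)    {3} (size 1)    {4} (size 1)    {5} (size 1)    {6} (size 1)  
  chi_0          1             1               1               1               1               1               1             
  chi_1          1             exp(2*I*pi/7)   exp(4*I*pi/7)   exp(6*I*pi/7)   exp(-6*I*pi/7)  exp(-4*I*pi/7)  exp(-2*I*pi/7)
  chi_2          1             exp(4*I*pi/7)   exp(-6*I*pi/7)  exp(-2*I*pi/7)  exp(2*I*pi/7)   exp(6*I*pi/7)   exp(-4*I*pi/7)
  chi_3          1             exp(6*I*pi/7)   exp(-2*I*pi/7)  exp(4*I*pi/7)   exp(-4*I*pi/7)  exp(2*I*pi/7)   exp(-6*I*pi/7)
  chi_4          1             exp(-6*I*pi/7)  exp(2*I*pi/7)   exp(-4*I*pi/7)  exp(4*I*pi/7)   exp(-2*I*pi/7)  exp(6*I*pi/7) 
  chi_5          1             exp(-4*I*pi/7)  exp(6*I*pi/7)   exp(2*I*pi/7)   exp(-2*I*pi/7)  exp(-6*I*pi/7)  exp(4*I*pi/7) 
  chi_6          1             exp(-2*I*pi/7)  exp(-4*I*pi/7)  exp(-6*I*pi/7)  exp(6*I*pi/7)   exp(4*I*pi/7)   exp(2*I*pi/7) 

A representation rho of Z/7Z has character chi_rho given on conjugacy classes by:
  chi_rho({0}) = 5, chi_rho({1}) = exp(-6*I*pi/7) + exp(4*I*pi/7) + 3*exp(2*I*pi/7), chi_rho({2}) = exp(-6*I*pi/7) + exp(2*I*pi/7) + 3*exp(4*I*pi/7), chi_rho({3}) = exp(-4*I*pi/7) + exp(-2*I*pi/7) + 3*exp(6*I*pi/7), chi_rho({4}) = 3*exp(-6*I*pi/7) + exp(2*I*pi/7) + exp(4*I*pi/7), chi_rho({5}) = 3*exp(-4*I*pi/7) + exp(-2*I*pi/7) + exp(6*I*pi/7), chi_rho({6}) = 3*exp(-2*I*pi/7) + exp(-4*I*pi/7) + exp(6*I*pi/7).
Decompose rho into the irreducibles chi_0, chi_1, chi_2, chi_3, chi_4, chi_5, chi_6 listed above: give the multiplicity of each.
Multiplicities: chi_0: 0, chi_1: 3, chi_2: 1, chi_3: 0, chi_4: 1, chi_5: 0, chi_6: 0.

Explanation: Use <chi_rho, chi> = (1/|G|) sum_C |C| * chi_rho(C) * conj(chi(C)) with |G| = 7 for each irreducible chi in the table:
  <chi_rho, chi_0> = (1/7)[1*(5)*conj(1) + 1*(exp(-6*I*pi/7) + exp(4*I*pi/7) + 3*exp(2*I*pi/7))*conj(1) + 1*(exp(-6*I*pi/7) + exp(2*I*pi/7) + 3*exp(4*I*pi/7))*conj(1) + 1*(exp(-4*I*pi/7) + exp(-2*I*pi/7) + 3*exp(6*I*pi/7))*conj(1) + 1*(3*exp(-6*I*pi/7) + exp(2*I*pi/7) + exp(4*I*pi/7))*conj(1) + 1*(3*exp(-4*I*pi/7) + exp(-2*I*pi/7) + exp(6*I*pi/7))*conj(1) + 1*(3*exp(-2*I*pi/7) + exp(-4*I*pi/7) + exp(6*I*pi/7))*conj(1)]
      = (1/7)[(5) + (exp(-6*I*pi/7) + exp(4*I*pi/7) + 3*exp(2*I*pi/7)) + (exp(-6*I*pi/7) + exp(2*I*pi/7) + 3*exp(4*I*pi/7)) + (exp(-4*I*pi/7) + exp(-2*I*pi/7) + 3*exp(6*I*pi/7)) + (3*exp(-6*I*pi/7) + exp(2*I*pi/7) + exp(4*I*pi/7)) + (3*exp(-4*I*pi/7) + exp(-2*I*pi/7) + exp(6*I*pi/7)) + (3*exp(-2*I*pi/7) + exp(-4*I*pi/7) + exp(6*I*pi/7))] = 0/7 = 0
  <chi_rho, chi_1> = (1/7)[1*(5)*conj(1) + 1*(exp(-6*I*pi/7) + exp(4*I*pi/7) + 3*exp(2*I*pi/7))*conj(exp(2*I*pi/7)) + 1*(exp(-6*I*pi/7) + exp(2*I*pi/7) + 3*exp(4*I*pi/7))*conj(exp(4*I*pi/7)) + 1*(exp(-4*I*pi/7) + exp(-2*I*pi/7) + 3*exp(6*I*pi/7))*conj(exp(6*I*pi/7)) + 1*(3*exp(-6*I*pi/7) + exp(2*I*pi/7) + exp(4*I*pi/7))*conj(exp(-6*I*pi/7)) + 1*(3*exp(-4*I*pi/7) + exp(-2*I*pi/7) + exp(6*I*pi/7))*conj(exp(-4*I*pi/7)) + 1*(3*exp(-2*I*pi/7) + exp(-4*I*pi/7) + exp(6*I*pi/7))*conj(exp(-2*I*pi/7))]
      = (1/7)[(5) + (3 + exp(6*I*pi/7) + exp(2*I*pi/7)) + (3 + exp(-2*I*pi/7) + exp(4*I*pi/7)) + (3 + exp(6*I*pi/7) + exp(4*I*pi/7)) + (3 + exp(-4*I*pi/7) + exp(-6*I*pi/7)) + (3 + exp(-4*I*pi/7) + exp(2*I*pi/7)) + (3 + exp(-2*I*pi/7) + exp(-6*I*pi/7))] = 21/7 = 3
  <chi_rho, chi_2> = (1/7)[1*(5)*conj(1) + 1*(exp(-6*I*pi/7) + exp(4*I*pi/7) + 3*exp(2*I*pi/7))*conj(exp(4*I*pi/7)) + 1*(exp(-6*I*pi/7) + exp(2*I*pi/7) + 3*exp(4*I*pi/7))*conj(exp(-6*I*pi/7)) + 1*(exp(-4*I*pi/7) + exp(-2*I*pi/7) + 3*exp(6*I*pi/7))*conj(exp(-2*I*pi/7)) + 1*(3*exp(-6*I*pi/7) + exp(2*I*pi/7) + exp(4*I*pi/7))*conj(exp(2*I*pi/7)) + 1*(3*exp(-4*I*pi/7) + exp(-2*I*pi/7) + exp(6*I*pi/7))*conj(exp(6*I*pi/7)) + 1*(3*exp(-2*I*pi/7) + exp(-4*I*pi/7) + exp(6*I*pi/7))*conj(exp(-4*I*pi/7))]
      = (1/7)[(5) + (1 + 3*exp(-2*I*pi/7) + exp(4*I*pi/7)) + (1 + 3*exp(-4*I*pi/7) + exp(-6*I*pi/7)) + (1 + 3*exp(-6*I*pi/7) + exp(-2*I*pi/7)) + (1 + exp(2*I*pi/7) + 3*exp(6*I*pi/7)) + (1 + exp(6*I*pi/7) + 3*exp(4*I*pi/7)) + (1 + exp(-4*I*pi/7) + 3*exp(2*I*pi/7))] = 7/7 = 1
  <chi_rho, chi_3> = (1/7)[1*(5)*conj(1) + 1*(exp(-6*I*pi/7) + exp(4*I*pi/7) + 3*exp(2*I*pi/7))*conj(exp(6*I*pi/7)) + 1*(exp(-6*I*pi/7) + exp(2*I*pi/7) + 3*exp(4*I*pi/7))*conj(exp(-2*I*pi/7)) + 1*(exp(-4*I*pi/7) + exp(-2*I*pi/7) + 3*exp(6*I*pi/7))*conj(exp(4*I*pi/7)) + 1*(3*exp(-6*I*pi/7) + exp(2*I*pi/7) + exp(4*I*pi/7))*conj(exp(-4*I*pi/7)) + 1*(3*exp(-4*I*pi/7) + exp(-2*I*pi/7) + exp(6*I*pi/7))*conj(exp(2*I*pi/7)) + 1*(3*exp(-2*I*pi/7) + exp(-4*I*pi/7) + exp(6*I*pi/7))*conj(exp(-6*I*pi/7))]
      = (1/7)[(5) + (3*exp(-4*I*pi/7) + exp(-2*I*pi/7) + exp(2*I*pi/7)) + (exp(-4*I*pi/7) + exp(4*I*pi/7) + 3*exp(6*I*pi/7)) + (exp(-6*I*pi/7) + exp(6*I*pi/7) + 3*exp(2*I*pi/7)) + (3*exp(-2*I*pi/7) + exp(-6*I*pi/7) + exp(6*I*pi/7)) + (3*exp(-6*I*pi/7) + exp(-4*I*pi/7) + exp(4*I*pi/7)) + (exp(-2*I*pi/7) + exp(2*I*pi/7) + 3*exp(4*I*pi/7))] = 0/7 = 0
  <chi_rho, chi_4> = (1/7)[1*(5)*conj(1) + 1*(exp(-6*I*pi/7) + exp(4*I*pi/7) + 3*exp(2*I*pi/7))*conj(exp(-6*I*pi/7)) + 1*(exp(-6*I*pi/7) + exp(2*I*pi/7) + 3*exp(4*I*pi/7))*conj(exp(2*I*pi/7)) + 1*(exp(-4*I*pi/7) + exp(-2*I*pi/7) + 3*exp(6*I*pi/7))*conj(exp(-4*I*pi/7)) + 1*(3*exp(-6*I*pi/7) + exp(2*I*pi/7) + exp(4*I*pi/7))*conj(exp(4*I*pi/7)) + 1*(3*exp(-4*I*pi/7) + exp(-2*I*pi/7) + exp(6*I*pi/7))*conj(exp(-2*I*pi/7)) + 1*(3*exp(-2*I*pi/7) + exp(-4*I*pi/7) + exp(6*I*pi/7))*conj(exp(6*I*pi/7))]
      = (1/7)[(5) + (1 + 3*exp(-6*I*pi/7) + exp(-4*I*pi/7)) + (1 + exp(6*I*pi/7) + 3*exp(2*I*pi/7)) + (1 + 3*exp(-4*I*pi/7) + exp(2*I*pi/7)) + (1 + exp(-2*I*pi/7) + 3*exp(4*I*pi/7)) + (1 + 3*exp(-2*I*pi/7) + exp(-6*I*pi/7)) + (1 + exp(4*I*pi/7) + 3*exp(6*I*pi/7))] = 7/7 = 1
  <chi_rho, chi_5> = (1/7)[1*(5)*conj(1) + 1*(exp(-6*I*pi/7) + exp(4*I*pi/7) + 3*exp(2*I*pi/7))*conj(exp(-4*I*pi/7)) + 1*(exp(-6*I*pi/7) + exp(2*I*pi/7) + 3*exp(4*I*pi/7))*conj(exp(6*I*pi/7)) + 1*(exp(-4*I*pi/7) + exp(-2*I*pi/7) + 3*exp(6*I*pi/7))*conj(exp(2*I*pi/7)) + 1*(3*exp(-6*I*pi/7) + exp(2*I*pi/7) + exp(4*I*pi/7))*conj(exp(-2*I*pi/7)) + 1*(3*exp(-4*I*pi/7) + exp(-2*I*pi/7) + exp(6*I*pi/7))*conj(exp(-6*I*pi/7)) + 1*(3*exp(-2*I*pi/7) + exp(-4*I*pi/7) + exp(6*I*pi/7))*conj(exp(4*I*pi/7))]
      = (1/7)[(5) + (exp(-2*I*pi/7) + exp(-6*I*pi/7) + 3*exp(6*I*pi/7)) + (3*exp(-2*I*pi/7) + exp(-4*I*pi/7) + exp(2*I*pi/7)) + (exp(-4*I*pi/7) + exp(-6*I*pi/7) + 3*exp(4*I*pi/7)) + (3*exp(-4*I*pi/7) + exp(6*I*pi/7) + exp(4*I*pi/7)) + (exp(-2*I*pi/7) + exp(4*I*pi/7) + 3*exp(2*I*pi/7)) + (3*exp(-6*I*pi/7) + exp(6*I*pi/7) + exp(2*I*pi/7))] = 0/7 = 0
  <chi_rho, chi_6> = (1/7)[1*(5)*conj(1) + 1*(exp(-6*I*pi/7) + exp(4*I*pi/7) + 3*exp(2*I*pi/7))*conj(exp(-2*I*pi/7)) + 1*(exp(-6*I*pi/7) + exp(2*I*pi/7) + 3*exp(4*I*pi/7))*conj(exp(-4*I*pi/7)) + 1*(exp(-4*I*pi/7) + exp(-2*I*pi/7) + 3*exp(6*I*pi/7))*conj(exp(-6*I*pi/7)) + 1*(3*exp(-6*I*pi/7) + exp(2*I*pi/7) + exp(4*I*pi/7))*conj(exp(6*I*pi/7)) + 1*(3*exp(-4*I*pi/7) + exp(-2*I*pi/7) + exp(6*I*pi/7))*conj(exp(4*I*pi/7)) + 1*(3*exp(-2*I*pi/7) + exp(-4*I*pi/7) + exp(6*I*pi/7))*conj(exp(2*I*pi/7))]
      = (1/7)[(5) + (exp(-4*I*pi/7) + exp(6*I*pi/7) + 3*exp(4*I*pi/7)) + (3*exp(-6*I*pi/7) + exp(-2*I*pi/7) + exp(6*I*pi/7)) + (3*exp(-2*I*pi/7) + exp(2*I*pi/7) + exp(4*I*pi/7)) + (exp(-4*I*pi/7) + exp(-2*I*pi/7) + 3*exp(2*I*pi/7)) + (exp(-6*I*pi/7) + exp(2*I*pi/7) + 3*exp(6*I*pi/7)) + (3*exp(-4*I*pi/7) + exp(-6*I*pi/7) + exp(4*I*pi/7))] = 0/7 = 0
(Exp terms are combined using exp(i*s)*conj(exp(i*t)) = exp(i*(s-t)), and sums of them are collapsed using the identity that for every m > 1 the m distinct m-th roots of unity sum to 0, e.g. 1 + exp(2*I*pi/3) + exp(-2*I*pi/3) = 0.)
Dimension check: dim(rho) = sum (mult * dim) = 0*1 + 3*1 + 1*1 + 0*1 + 1*1 + 0*1 + 0*1 = 5 = chi_rho(e) = 5.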